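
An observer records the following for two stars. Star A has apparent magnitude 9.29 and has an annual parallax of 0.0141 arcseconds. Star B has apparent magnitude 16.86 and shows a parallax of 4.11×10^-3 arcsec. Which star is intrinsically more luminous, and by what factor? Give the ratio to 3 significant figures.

Star A is more luminous, by a factor of 90.6.

Star A: d = 1/p = 1/0.0141″ = 70.92 pc
Star A: M = m − 5 log₁₀ d + 5 = 9.29 − 5·1.8508 + 5 = 5.036
Star B: d = 1/p = 1/4.11×10^-3″ = 243.3 pc
Star B: M = m − 5 log₁₀ d + 5 = 16.86 − 5·2.3862 + 5 = 9.929
ΔM = M_A − M_B = 5.036 − (9.929) = -4.893; smaller M is more luminous → Star A.
L ratio = 10^(0.4 |ΔM|) = 10^1.957 = 90.62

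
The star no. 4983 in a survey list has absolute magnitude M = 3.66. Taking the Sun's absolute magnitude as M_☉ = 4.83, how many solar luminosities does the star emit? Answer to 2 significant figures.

M − M_☉ = 3.66 − 4.83 = -1.170
L/L_☉ = 10^(−0.4 (M − M_☉)) = 10^0.468 = 2.938

L/L_☉ ≈ 2.9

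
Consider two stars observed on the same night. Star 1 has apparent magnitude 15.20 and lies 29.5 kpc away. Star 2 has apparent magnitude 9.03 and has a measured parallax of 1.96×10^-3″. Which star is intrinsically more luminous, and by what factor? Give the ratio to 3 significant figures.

Star 1 is more luminous, by a factor of 11.4.

Star 1: d = 29.5 kpc = 29500 pc
Star 1: M = m − 5 log₁₀ d + 5 = 15.20 − 5·4.4698 + 5 = -2.149
Star 2: d = 1/p = 1/1.96×10^-3″ = 510.2 pc
Star 2: M = m − 5 log₁₀ d + 5 = 9.03 − 5·2.7077 + 5 = 0.491
ΔM = M_1 − M_2 = -2.149 − (0.491) = -2.640; smaller M is more luminous → Star 1.
L ratio = 10^(0.4 |ΔM|) = 10^1.056 = 11.38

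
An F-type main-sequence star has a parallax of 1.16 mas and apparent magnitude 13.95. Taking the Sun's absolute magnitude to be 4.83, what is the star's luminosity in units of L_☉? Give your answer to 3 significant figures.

d = 1/p = 1000/1.16 mas = 862.1 pc
M = m − 5 log₁₀ d + 5 = 13.95 − 5·2.9355 + 5 = 4.272
M − M_☉ = 4.272 − 4.83 = -0.558
L/L_☉ = 10^(−0.4 × -0.558) = 1.671

L/L_☉ ≈ 1.67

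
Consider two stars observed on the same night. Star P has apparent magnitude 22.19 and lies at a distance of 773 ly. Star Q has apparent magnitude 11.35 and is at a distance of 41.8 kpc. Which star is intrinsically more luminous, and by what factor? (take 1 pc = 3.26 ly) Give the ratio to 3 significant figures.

Star Q is more luminous, by a factor of 6.74×10^8.

Star P: d = 773 ly / 3.26 = 237.1 pc
Star P: M = m − 5 log₁₀ d + 5 = 22.19 − 5·2.3750 + 5 = 15.315
Star Q: d = 41.8 kpc = 41800 pc
Star Q: M = m − 5 log₁₀ d + 5 = 11.35 − 5·4.6212 + 5 = -6.756
ΔM = M_P − M_Q = 15.315 − (-6.756) = 22.071; smaller M is more luminous → Star Q.
L ratio = 10^(0.4 |ΔM|) = 10^8.828 = 6.736×10^8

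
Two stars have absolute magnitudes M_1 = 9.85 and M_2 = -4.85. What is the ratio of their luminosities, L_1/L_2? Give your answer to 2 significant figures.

L_1/L_2 ≈ 1.3×10^-6

ΔM = M_1 − M_2 = 14.70
L_1/L_2 = 10^(−0.4 ΔM) = 10^-5.880 = 1.318×10^-6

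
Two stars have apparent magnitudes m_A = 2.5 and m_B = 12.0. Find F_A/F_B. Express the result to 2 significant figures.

F_A/F_B ≈ 6300

Δm = 2.5 − (12.0) = -9.5
Flux ratio = 10^(−0.4 Δm) = 10^(−0.4 × -9.5) = 10^3.800 = 6310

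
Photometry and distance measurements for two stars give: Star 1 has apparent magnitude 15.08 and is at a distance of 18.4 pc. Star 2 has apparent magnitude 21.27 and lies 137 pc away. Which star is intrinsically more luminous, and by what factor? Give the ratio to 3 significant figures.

Star 1 is more luminous, by a factor of 5.40.

Star 1: M = m − 5 log₁₀ d + 5 = 15.08 − 5·1.2648 + 5 = 13.756
Star 2: M = m − 5 log₁₀ d + 5 = 21.27 − 5·2.1367 + 5 = 15.586
ΔM = M_1 − M_2 = 13.756 − (15.586) = -1.830; smaller M is more luminous → Star 1.
L ratio = 10^(0.4 |ΔM|) = 10^0.732 = 5.398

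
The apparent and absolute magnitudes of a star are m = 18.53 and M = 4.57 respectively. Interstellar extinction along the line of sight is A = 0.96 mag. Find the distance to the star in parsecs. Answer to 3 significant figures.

d ≈ 3980 pc

m − M = 5 log₁₀(d/10 pc) + A  ⇒  18.53 − (4.57) − 0.96 = 5 log₁₀(d/10)
13.000 = 5 log₁₀(d/10)
log₁₀ d = (m − M − A)/5 + 1 = 3.6000
d = 10^3.6000 = 3981 pc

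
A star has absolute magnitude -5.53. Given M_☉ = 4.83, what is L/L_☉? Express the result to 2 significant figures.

M − M_☉ = -5.53 − 4.83 = -10.360
L/L_☉ = 10^(−0.4 (M − M_☉)) = 10^4.144 = 13930

L/L_☉ ≈ 14000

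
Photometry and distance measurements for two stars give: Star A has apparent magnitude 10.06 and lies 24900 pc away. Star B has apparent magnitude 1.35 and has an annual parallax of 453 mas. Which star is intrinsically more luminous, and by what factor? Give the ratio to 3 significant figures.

Star A: M = m − 5 log₁₀ d + 5 = 10.06 − 5·4.3962 + 5 = -6.921
Star B: p = 453 mas = 0.453″ → d = 1/p = 2.208 pc
Star B: M = m − 5 log₁₀ d + 5 = 1.35 − 5·0.3439 + 5 = 4.630
ΔM = M_A − M_B = -6.921 − (4.630) = -11.551; smaller M is more luminous → Star A.
L ratio = 10^(0.4 |ΔM|) = 10^4.621 = 41740

Star A is more luminous, by a factor of 41700.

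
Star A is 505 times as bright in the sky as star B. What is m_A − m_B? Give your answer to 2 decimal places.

m_A − m_B ≈ -6.76

Pogson: Δm = −2.5 log₁₀(ratio) = −2.5 log₁₀(505) = −2.5 × 2.7033 = -6.758
Star A is brighter, so it has the smaller magnitude: the difference is negative.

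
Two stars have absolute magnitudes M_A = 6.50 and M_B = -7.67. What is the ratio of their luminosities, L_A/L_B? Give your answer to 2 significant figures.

ΔM = M_A − M_B = 14.17
L_A/L_B = 10^(−0.4 ΔM) = 10^-5.668 = 2.148×10^-6

L_A/L_B ≈ 2.1×10^-6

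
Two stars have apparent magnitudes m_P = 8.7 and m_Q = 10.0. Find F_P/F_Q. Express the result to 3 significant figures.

F_P/F_Q ≈ 3.31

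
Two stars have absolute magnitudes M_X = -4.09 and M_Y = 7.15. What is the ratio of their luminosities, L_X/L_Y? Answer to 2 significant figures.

ΔM = M_X − M_Y = -11.24
L_X/L_Y = 10^(−0.4 ΔM) = 10^4.496 = 31330

L_X/L_Y ≈ 31000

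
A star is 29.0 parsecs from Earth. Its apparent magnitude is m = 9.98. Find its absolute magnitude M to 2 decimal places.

M ≈ 7.67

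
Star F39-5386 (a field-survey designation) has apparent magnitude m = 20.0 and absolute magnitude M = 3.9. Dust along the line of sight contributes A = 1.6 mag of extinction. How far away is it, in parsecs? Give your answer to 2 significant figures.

d ≈ 7900 pc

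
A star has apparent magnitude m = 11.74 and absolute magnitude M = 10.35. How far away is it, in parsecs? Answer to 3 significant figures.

d ≈ 19.0 pc

Distance modulus: m − M = 11.74 − (10.35) = 1.390
m − M = 5 log₁₀ d − 5
log₁₀ d = (m − M)/5 + 1 = 1.2780
d = 10^1.2780 = 18.97 pc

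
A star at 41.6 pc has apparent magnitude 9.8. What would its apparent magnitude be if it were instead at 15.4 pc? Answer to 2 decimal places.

m ≈ 7.64

Flux ∝ 1/d², so Δm = 5 log₁₀(d₂/d₁) = 5 log₁₀(15.4/41.6) = -2.158
m₂ = m₁ + Δm = 9.8 + (-2.158) = 7.642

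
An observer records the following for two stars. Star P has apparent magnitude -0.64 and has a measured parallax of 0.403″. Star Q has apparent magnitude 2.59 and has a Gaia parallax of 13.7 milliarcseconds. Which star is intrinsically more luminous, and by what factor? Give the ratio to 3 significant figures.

Star Q is more luminous, by a factor of 44.2.

Star P: d = 1/p = 1/0.403″ = 2.481 pc
Star P: M = m − 5 log₁₀ d + 5 = -0.64 − 5·0.3947 + 5 = 2.387
Star Q: p = 13.7 mas = 0.0137″ → d = 1/p = 72.99 pc
Star Q: M = m − 5 log₁₀ d + 5 = 2.59 − 5·1.8633 + 5 = -1.726
ΔM = M_P − M_Q = 2.387 − (-1.726) = 4.113; smaller M is more luminous → Star Q.
L ratio = 10^(0.4 |ΔM|) = 10^1.645 = 44.17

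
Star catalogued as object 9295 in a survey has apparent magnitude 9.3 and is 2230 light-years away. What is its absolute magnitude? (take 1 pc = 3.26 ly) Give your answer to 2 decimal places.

M ≈ 0.12

d = 2230 ly / 3.26 = 684.0 pc
5 log₁₀(d/10 pc) = 5 log₁₀(684.0) − 5 = 9.175
M = m − 5 log₁₀(d/10) = 9.3 − 9.175 = 0.125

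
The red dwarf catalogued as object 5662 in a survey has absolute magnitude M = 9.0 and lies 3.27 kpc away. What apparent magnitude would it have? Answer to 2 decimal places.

d = 3.27 kpc = 3270 pc
m = M + 5 log₁₀ d − 5 = 9.0 + 5·3.5145 − 5 = 21.573

m ≈ 21.57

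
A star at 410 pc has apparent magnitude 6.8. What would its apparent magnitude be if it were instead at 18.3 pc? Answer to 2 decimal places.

m ≈ 0.05

Flux ∝ 1/d², so Δm = 5 log₁₀(d₂/d₁) = 5 log₁₀(18.3/410) = -6.752
m₂ = m₁ + Δm = 6.8 + (-6.752) = 0.048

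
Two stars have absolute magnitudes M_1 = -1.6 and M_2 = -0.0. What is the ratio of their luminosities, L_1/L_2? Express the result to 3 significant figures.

L_1/L_2 ≈ 4.37

ΔM = M_1 − M_2 = -1.6
L_1/L_2 = 10^(−0.4 ΔM) = 10^0.640 = 4.365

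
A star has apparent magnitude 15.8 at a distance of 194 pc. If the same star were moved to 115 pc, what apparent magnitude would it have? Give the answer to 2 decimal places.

m ≈ 14.66

Flux ∝ 1/d², so Δm = 5 log₁₀(d₂/d₁) = 5 log₁₀(115/194) = -1.136
m₂ = m₁ + Δm = 15.8 + (-1.136) = 14.664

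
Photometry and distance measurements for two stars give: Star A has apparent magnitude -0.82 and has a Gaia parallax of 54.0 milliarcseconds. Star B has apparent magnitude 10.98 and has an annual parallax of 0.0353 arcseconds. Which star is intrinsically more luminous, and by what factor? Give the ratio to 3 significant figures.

Star A: p = 54.0 mas = 0.0540″ → d = 1/p = 18.52 pc
Star A: M = m − 5 log₁₀ d + 5 = -0.82 − 5·1.2676 + 5 = -2.158
Star B: d = 1/p = 1/0.0353″ = 28.33 pc
Star B: M = m − 5 log₁₀ d + 5 = 10.98 − 5·1.4522 + 5 = 8.719
ΔM = M_A − M_B = -2.158 − (8.719) = -10.877; smaller M is more luminous → Star A.
L ratio = 10^(0.4 |ΔM|) = 10^4.351 = 22430

Star A is more luminous, by a factor of 22400.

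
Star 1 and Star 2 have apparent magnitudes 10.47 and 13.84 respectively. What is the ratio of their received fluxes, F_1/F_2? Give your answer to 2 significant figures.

Magnitude difference = -3.37
Flux ratio = 10^(−0.4 Δm) = 10^(−0.4 × -3.37) = 10^1.348 = 22.28

F_1/F_2 ≈ 22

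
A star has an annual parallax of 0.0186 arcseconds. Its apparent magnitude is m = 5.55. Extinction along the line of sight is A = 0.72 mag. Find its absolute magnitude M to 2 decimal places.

M ≈ 1.18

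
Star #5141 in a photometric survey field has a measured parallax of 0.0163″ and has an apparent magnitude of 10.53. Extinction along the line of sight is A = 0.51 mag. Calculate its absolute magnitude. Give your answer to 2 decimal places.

d = 1/p = 1/0.0163″ = 61.35 pc
5 log₁₀(d/10 pc) = 5 log₁₀(61.35) − 5 = 3.939
M = m − 5 log₁₀(d/10) − A = 10.53 − 3.939 − 0.51 = 6.081

M ≈ 6.08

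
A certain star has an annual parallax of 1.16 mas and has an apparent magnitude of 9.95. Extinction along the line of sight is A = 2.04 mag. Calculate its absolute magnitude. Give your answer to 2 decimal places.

M ≈ -1.77

p = 1.16 mas = 1.16×10^-3″ → d = 1/p = 862.1 pc
5 log₁₀(d/10 pc) = 5 log₁₀(862.1) − 5 = 9.678
M = m − 5 log₁₀(d/10) − A = 9.95 − 9.678 − 2.04 = -1.768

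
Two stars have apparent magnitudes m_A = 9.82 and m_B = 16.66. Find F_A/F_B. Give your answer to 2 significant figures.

F_A/F_B ≈ 540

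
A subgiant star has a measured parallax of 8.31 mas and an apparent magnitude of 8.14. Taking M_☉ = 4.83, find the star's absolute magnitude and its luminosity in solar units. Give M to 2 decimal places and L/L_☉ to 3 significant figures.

d = 1/p = 1000/8.31 mas = 120.3 pc
M = m − 5 log₁₀ d + 5 = 8.14 − 5·2.0804 + 5 = 2.738
M − M_☉ = 2.738 − 4.83 = -2.092
L/L_☉ = 10^(−0.4 × -2.092) = 6.867

M ≈ 2.74; L/L_☉ ≈ 6.87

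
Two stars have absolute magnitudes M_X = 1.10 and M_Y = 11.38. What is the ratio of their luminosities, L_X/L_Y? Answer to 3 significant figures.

ΔM = M_X − M_Y = -10.28
L_X/L_Y = 10^(−0.4 ΔM) = 10^4.112 = 12940

L_X/L_Y ≈ 12900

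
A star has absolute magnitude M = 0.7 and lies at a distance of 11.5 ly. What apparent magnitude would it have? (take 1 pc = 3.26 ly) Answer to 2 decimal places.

d = 11.5 ly / 3.26 = 3.528 pc
m = M + 5 log₁₀ d − 5 = 0.7 + 5·0.5475 − 5 = -1.563

m ≈ -1.56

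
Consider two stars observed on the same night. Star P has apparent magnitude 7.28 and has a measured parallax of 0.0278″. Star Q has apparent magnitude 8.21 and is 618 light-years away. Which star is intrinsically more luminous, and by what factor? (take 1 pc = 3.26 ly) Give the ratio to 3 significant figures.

Star P: d = 1/p = 1/0.0278″ = 35.97 pc
Star P: M = m − 5 log₁₀ d + 5 = 7.28 − 5·1.5560 + 5 = 4.500
Star Q: d = 618 ly / 3.26 = 189.6 pc
Star Q: M = m − 5 log₁₀ d + 5 = 8.21 − 5·2.2778 + 5 = 1.821
ΔM = M_P − M_Q = 4.500 − (1.821) = 2.679; smaller M is more luminous → Star Q.
L ratio = 10^(0.4 |ΔM|) = 10^1.072 = 11.79

Star Q is more luminous, by a factor of 11.8.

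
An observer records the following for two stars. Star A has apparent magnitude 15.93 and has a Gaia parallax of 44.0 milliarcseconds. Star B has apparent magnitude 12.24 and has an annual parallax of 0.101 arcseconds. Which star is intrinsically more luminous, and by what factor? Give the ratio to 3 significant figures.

Star A: p = 44.0 mas = 0.0440″ → d = 1/p = 22.73 pc
Star A: M = m − 5 log₁₀ d + 5 = 15.93 − 5·1.3565 + 5 = 14.147
Star B: d = 1/p = 1/0.101″ = 9.901 pc
Star B: M = m − 5 log₁₀ d + 5 = 12.24 − 5·0.9957 + 5 = 12.262
ΔM = M_A − M_B = 14.147 − (12.262) = 1.886; smaller M is more luminous → Star B.
L ratio = 10^(0.4 |ΔM|) = 10^0.754 = 5.679

Star B is more luminous, by a factor of 5.68.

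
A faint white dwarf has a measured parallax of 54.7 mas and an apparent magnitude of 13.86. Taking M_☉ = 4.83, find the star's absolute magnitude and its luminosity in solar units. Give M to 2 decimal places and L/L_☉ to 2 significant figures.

M ≈ 12.55; L/L_☉ ≈ 8.2×10^-4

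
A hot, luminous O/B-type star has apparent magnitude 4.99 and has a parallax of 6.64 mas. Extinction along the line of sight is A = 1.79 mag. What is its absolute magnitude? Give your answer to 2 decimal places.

M ≈ -2.69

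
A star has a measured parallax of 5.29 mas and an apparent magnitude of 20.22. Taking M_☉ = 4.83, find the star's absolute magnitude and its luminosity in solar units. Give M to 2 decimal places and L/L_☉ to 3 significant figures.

d = 1/p = 1000/5.29 mas = 189.0 pc
M = m − 5 log₁₀ d + 5 = 20.22 − 5·2.2765 + 5 = 13.837
M − M_☉ = 13.837 − 4.83 = 9.007
L/L_☉ = 10^(−0.4 × 9.007) = 2.495×10^-4

M ≈ 13.84; L/L_☉ ≈ 2.50×10^-4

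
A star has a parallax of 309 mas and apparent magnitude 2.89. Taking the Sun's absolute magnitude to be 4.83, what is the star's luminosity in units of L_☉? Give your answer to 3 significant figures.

d = 1/p = 1000/309 mas = 3.236 pc
M = m − 5 log₁₀ d + 5 = 2.89 − 5·0.5100 + 5 = 5.340
M − M_☉ = 5.340 − 4.83 = 0.510
L/L_☉ = 10^(−0.4 × 0.510) = 0.6253

L/L_☉ ≈ 0.625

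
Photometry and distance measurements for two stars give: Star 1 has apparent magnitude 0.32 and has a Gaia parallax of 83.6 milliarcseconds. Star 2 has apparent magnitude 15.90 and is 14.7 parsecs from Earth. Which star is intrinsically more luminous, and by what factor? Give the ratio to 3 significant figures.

Star 1: p = 83.6 mas = 0.0836″ → d = 1/p = 11.96 pc
Star 1: M = m − 5 log₁₀ d + 5 = 0.32 − 5·1.0778 + 5 = -0.069
Star 2: M = m − 5 log₁₀ d + 5 = 15.90 − 5·1.1673 + 5 = 15.063
ΔM = M_1 − M_2 = -0.069 − (15.063) = -15.132; smaller M is more luminous → Star 1.
L ratio = 10^(0.4 |ΔM|) = 10^6.053 = 1.130×10^6

Star 1 is more luminous, by a factor of 1.13×10^6.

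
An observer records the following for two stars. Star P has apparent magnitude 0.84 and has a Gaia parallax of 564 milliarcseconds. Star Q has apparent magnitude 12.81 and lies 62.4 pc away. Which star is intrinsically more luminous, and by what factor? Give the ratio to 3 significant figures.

Star P: p = 564 mas = 0.564″ → d = 1/p = 1.773 pc
Star P: M = m − 5 log₁₀ d + 5 = 0.84 − 5·0.2487 + 5 = 4.596
Star Q: M = m − 5 log₁₀ d + 5 = 12.81 − 5·1.7952 + 5 = 8.834
ΔM = M_P − M_Q = 4.596 − (8.834) = -4.238; smaller M is more luminous → Star P.
L ratio = 10^(0.4 |ΔM|) = 10^1.695 = 49.55

Star P is more luminous, by a factor of 49.6.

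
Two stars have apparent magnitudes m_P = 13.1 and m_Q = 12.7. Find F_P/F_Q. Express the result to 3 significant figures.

Δm = 13.1 − (12.7) = 0.4
Flux ratio = 10^(−0.4 Δm) = 10^(−0.4 × 0.4) = 10^-0.160 = 0.6918

F_P/F_Q ≈ 0.692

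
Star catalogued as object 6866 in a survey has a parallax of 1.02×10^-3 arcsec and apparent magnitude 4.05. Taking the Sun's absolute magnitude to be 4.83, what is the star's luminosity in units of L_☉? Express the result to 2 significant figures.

L/L_☉ ≈ 20000

d = 1/p = 1/1.02×10^-3″ = 980.4 pc
M = m − 5 log₁₀ d + 5 = 4.05 − 5·2.9914 + 5 = -5.907
M − M_☉ = -5.907 − 4.83 = -10.737
L/L_☉ = 10^(−0.4 × -10.737) = 19720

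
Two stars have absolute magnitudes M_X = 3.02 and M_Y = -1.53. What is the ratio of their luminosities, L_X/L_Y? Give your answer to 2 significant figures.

L_X/L_Y ≈ 0.015

ΔM = M_X − M_Y = 4.55
L_X/L_Y = 10^(−0.4 ΔM) = 10^-1.820 = 0.01514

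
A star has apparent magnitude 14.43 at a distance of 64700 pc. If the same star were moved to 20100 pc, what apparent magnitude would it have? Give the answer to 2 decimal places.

m ≈ 11.89

Flux ∝ 1/d², so Δm = 5 log₁₀(d₂/d₁) = 5 log₁₀(20100/64700) = -2.539
m₂ = m₁ + Δm = 14.43 + (-2.539) = 11.891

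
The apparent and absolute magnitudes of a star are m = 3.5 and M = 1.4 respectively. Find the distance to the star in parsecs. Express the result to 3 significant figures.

d ≈ 26.3 pc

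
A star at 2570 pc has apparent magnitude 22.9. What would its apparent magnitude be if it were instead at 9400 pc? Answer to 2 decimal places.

m ≈ 25.72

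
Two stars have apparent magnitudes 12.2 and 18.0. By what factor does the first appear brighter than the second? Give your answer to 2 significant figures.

Magnitude difference = -5.8
Flux ratio = 10^(−0.4 Δm) = 10^(−0.4 × -5.8) = 10^2.320 = 208.9

210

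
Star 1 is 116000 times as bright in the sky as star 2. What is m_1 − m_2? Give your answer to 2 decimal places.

m_1 − m_2 ≈ -12.66

Pogson: Δm = −2.5 log₁₀(ratio) = −2.5 log₁₀(116000) = −2.5 × 5.0645 = -12.661
Star 1 is brighter, so it has the smaller magnitude: the difference is negative.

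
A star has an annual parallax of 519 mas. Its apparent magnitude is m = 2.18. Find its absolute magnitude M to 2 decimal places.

p = 519 mas = 0.519″ → d = 1/p = 1.927 pc
5 log₁₀(d/10 pc) = 5 log₁₀(1.927) − 5 = -3.576
M = m − 5 log₁₀(d/10) = 2.18 + 3.576 = 5.756

M ≈ 5.76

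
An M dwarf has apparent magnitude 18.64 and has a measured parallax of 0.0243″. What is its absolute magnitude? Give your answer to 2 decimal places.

d = 1/p = 1/0.0243″ = 41.15 pc
5 log₁₀(d/10 pc) = 5 log₁₀(41.15) − 5 = 3.072
M = m − 5 log₁₀(d/10) = 18.64 − 3.072 = 15.568

M ≈ 15.57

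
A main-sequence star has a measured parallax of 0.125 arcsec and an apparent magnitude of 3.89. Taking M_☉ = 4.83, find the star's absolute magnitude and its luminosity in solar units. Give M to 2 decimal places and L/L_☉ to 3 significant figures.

M ≈ 4.37; L/L_☉ ≈ 1.52

d = 1/p = 1/0.125″ = 8.000 pc
M = m − 5 log₁₀ d + 5 = 3.89 − 5·0.9031 + 5 = 4.375
M − M_☉ = 4.375 − 4.83 = -0.455
L/L_☉ = 10^(−0.4 × -0.455) = 1.521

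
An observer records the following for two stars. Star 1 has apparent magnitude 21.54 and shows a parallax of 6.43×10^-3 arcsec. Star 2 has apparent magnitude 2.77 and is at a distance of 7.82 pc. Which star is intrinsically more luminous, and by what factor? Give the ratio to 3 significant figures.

Star 1: d = 1/p = 1/6.43×10^-3″ = 155.5 pc
Star 1: M = m − 5 log₁₀ d + 5 = 21.54 − 5·2.1918 + 5 = 15.581
Star 2: M = m − 5 log₁₀ d + 5 = 2.77 − 5·0.8932 + 5 = 3.304
ΔM = M_1 − M_2 = 15.581 − (3.304) = 12.277; smaller M is more luminous → Star 2.
L ratio = 10^(0.4 |ΔM|) = 10^4.911 = 81440

Star 2 is more luminous, by a factor of 81400.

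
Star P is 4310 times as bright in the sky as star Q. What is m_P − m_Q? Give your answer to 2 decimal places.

m_P − m_Q ≈ -9.09

Pogson: Δm = −2.5 log₁₀(ratio) = −2.5 log₁₀(4310) = −2.5 × 3.6345 = -9.086
Star P is brighter, so it has the smaller magnitude: the difference is negative.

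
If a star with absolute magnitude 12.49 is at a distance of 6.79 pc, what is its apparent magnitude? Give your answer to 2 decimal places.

m ≈ 11.65

m = M + 5 log₁₀ d − 5 = 12.49 + 5·0.8319 − 5 = 11.649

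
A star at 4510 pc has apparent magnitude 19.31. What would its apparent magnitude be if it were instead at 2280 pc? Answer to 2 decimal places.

m ≈ 17.83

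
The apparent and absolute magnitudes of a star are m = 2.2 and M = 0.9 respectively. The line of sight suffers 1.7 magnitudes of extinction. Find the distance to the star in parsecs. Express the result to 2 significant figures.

m − M = 5 log₁₀(d/10 pc) + A  ⇒  2.2 − (0.9) − 1.7 = 5 log₁₀(d/10)
-0.400 = 5 log₁₀(d/10)
log₁₀ d = (m − M − A)/5 + 1 = 0.9200
d = 10^0.9200 = 8.318 pc

d ≈ 8.3 pc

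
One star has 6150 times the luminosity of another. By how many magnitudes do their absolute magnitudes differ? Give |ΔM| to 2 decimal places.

|ΔM| ≈ 9.47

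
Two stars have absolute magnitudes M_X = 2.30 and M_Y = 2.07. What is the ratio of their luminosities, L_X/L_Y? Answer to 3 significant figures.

ΔM = M_X − M_Y = 0.23
L_X/L_Y = 10^(−0.4 ΔM) = 10^-0.092 = 0.8091

L_X/L_Y ≈ 0.809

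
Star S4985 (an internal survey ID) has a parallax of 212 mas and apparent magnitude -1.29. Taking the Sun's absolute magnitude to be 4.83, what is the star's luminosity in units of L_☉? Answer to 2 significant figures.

d = 1/p = 1000/212 mas = 4.717 pc
M = m − 5 log₁₀ d + 5 = -1.29 − 5·0.6737 + 5 = 0.342
M − M_☉ = 0.342 − 4.83 = -4.488
L/L_☉ = 10^(−0.4 × -4.488) = 62.42

L/L_☉ ≈ 62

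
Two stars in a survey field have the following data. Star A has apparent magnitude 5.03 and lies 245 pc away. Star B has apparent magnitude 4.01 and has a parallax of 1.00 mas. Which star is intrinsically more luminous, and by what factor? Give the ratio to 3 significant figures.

Star A: M = m − 5 log₁₀ d + 5 = 5.03 − 5·2.3892 + 5 = -1.916
Star B: p = 1.00 mas = 1.00×10^-3″ → d = 1/p = 1000 pc
Star B: M = m − 5 log₁₀ d + 5 = 4.01 − 5·3.0000 + 5 = -5.990
ΔM = M_A − M_B = -1.916 − (-5.990) = 4.074; smaller M is more luminous → Star B.
L ratio = 10^(0.4 |ΔM|) = 10^1.630 = 42.63

Star B is more luminous, by a factor of 42.6.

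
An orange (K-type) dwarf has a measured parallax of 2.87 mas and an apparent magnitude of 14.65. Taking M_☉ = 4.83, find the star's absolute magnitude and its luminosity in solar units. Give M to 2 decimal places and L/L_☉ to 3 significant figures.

d = 1/p = 1000/2.87 mas = 348.4 pc
M = m − 5 log₁₀ d + 5 = 14.65 − 5·2.5421 + 5 = 6.939
M − M_☉ = 6.939 − 4.83 = 2.109
L/L_☉ = 10^(−0.4 × 2.109) = 0.1433

M ≈ 6.94; L/L_☉ ≈ 0.143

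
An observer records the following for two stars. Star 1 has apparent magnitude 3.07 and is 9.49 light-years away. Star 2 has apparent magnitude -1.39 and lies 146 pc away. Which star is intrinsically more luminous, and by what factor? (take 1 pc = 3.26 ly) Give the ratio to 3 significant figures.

Star 1: d = 9.49 ly / 3.26 = 2.911 pc
Star 1: M = m − 5 log₁₀ d + 5 = 3.07 − 5·0.4640 + 5 = 5.750
Star 2: M = m − 5 log₁₀ d + 5 = -1.39 − 5·2.1644 + 5 = -7.212
ΔM = M_1 − M_2 = 5.750 − (-7.212) = 12.962; smaller M is more luminous → Star 2.
L ratio = 10^(0.4 |ΔM|) = 10^5.185 = 153000

Star 2 is more luminous, by a factor of 153000.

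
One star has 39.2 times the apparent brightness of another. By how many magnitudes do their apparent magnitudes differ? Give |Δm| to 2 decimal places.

|Δm| ≈ 3.98

Pogson: Δm = −2.5 log₁₀(ratio) = −2.5 log₁₀(39.2) = −2.5 × 1.5933 = -3.983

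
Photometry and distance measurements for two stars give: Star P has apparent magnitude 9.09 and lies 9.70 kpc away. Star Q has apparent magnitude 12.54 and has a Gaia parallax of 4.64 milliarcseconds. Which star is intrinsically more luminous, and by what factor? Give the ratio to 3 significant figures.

Star P: d = 9.70 kpc = 9700 pc
Star P: M = m − 5 log₁₀ d + 5 = 9.09 − 5·3.9868 + 5 = -5.844
Star Q: p = 4.64 mas = 4.64×10^-3″ → d = 1/p = 215.5 pc
Star Q: M = m − 5 log₁₀ d + 5 = 12.54 − 5·2.3335 + 5 = 5.873
ΔM = M_P − M_Q = -5.844 − (5.873) = -11.716; smaller M is more luminous → Star P.
L ratio = 10^(0.4 |ΔM|) = 10^4.687 = 48590

Star P is more luminous, by a factor of 48600.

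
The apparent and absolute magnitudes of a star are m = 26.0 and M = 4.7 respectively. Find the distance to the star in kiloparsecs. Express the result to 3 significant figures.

d ≈ 182 kpc

Distance modulus: m − M = 26.0 − (4.7) = 21.300
m − M = 5 log₁₀ d − 5
log₁₀ d = (m − M)/5 + 1 = 5.2600
d = 10^5.2600 = 182000 pc
= 182.0 kpc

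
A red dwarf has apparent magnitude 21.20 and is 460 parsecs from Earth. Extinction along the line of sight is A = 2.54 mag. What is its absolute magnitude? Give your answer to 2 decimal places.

5 log₁₀(d/10 pc) = 5 log₁₀(460.0) − 5 = 8.314
M = m − 5 log₁₀(d/10) − A = 21.20 − 8.314 − 2.54 = 10.346

M ≈ 10.35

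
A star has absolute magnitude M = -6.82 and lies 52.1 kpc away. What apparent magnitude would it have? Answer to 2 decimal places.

m ≈ 11.76

d = 52.1 kpc = 52100 pc
m = M + 5 log₁₀ d − 5 = -6.82 + 5·4.7168 − 5 = 11.764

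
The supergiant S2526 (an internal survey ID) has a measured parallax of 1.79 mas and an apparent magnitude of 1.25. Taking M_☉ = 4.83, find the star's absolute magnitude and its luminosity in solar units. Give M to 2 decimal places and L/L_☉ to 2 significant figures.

M ≈ -7.49; L/L_☉ ≈ 84000

d = 1/p = 1000/1.79 mas = 558.7 pc
M = m − 5 log₁₀ d + 5 = 1.25 − 5·2.7471 + 5 = -7.486
M − M_☉ = -7.486 − 4.83 = -12.316
L/L_☉ = 10^(−0.4 × -12.316) = 84390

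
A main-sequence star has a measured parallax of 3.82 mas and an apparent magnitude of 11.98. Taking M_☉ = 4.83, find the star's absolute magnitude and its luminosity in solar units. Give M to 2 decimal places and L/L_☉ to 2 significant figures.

d = 1/p = 1000/3.82 mas = 261.8 pc
M = m − 5 log₁₀ d + 5 = 11.98 − 5·2.4179 + 5 = 4.890
M − M_☉ = 4.890 − 4.83 = 0.060
L/L_☉ = 10^(−0.4 × 0.060) = 0.9460

M ≈ 4.89; L/L_☉ ≈ 0.95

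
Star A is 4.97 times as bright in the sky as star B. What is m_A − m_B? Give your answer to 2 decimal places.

Pogson: Δm = −2.5 log₁₀(ratio) = −2.5 log₁₀(4.97) = −2.5 × 0.6964 = -1.741
Star A is brighter, so it has the smaller magnitude: the difference is negative.

m_A − m_B ≈ -1.74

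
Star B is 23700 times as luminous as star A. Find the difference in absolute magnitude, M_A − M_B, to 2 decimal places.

Pogson: ΔM = −2.5 log₁₀(ratio) = −2.5 log₁₀(23700) = −2.5 × 4.3747 = -10.937
Star B is brighter so has the smaller magnitude: M_A − M_B is positive.

M_A − M_B ≈ 10.94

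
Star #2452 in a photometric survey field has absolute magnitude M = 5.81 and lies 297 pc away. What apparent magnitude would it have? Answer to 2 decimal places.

m ≈ 13.17

m = M + 5 log₁₀ d − 5 = 5.81 + 5·2.4728 − 5 = 13.174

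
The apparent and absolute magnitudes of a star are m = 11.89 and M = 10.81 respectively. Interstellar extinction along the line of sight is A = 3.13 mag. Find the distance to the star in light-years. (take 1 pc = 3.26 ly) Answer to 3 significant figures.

d ≈ 12.7 ly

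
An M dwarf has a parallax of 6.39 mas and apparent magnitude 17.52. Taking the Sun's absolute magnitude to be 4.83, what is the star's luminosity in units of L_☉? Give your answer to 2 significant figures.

L/L_☉ ≈ 2.1×10^-3

d = 1/p = 1000/6.39 mas = 156.5 pc
M = m − 5 log₁₀ d + 5 = 17.52 − 5·2.1945 + 5 = 11.548
M − M_☉ = 11.548 − 4.83 = 6.718
L/L_☉ = 10^(−0.4 × 6.718) = 2.056×10^-3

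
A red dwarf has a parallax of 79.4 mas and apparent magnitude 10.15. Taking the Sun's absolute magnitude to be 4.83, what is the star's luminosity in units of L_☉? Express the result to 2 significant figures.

d = 1/p = 1000/79.4 mas = 12.59 pc
M = m − 5 log₁₀ d + 5 = 10.15 − 5·1.1002 + 5 = 9.649
M − M_☉ = 9.649 − 4.83 = 4.819
L/L_☉ = 10^(−0.4 × 4.819) = 0.01181

L/L_☉ ≈ 0.012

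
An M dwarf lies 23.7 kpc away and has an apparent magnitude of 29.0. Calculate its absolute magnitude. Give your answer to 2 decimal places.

M ≈ 12.13

d = 23.7 kpc = 23700 pc
5 log₁₀(d/10 pc) = 5 log₁₀(23700) − 5 = 16.874
M = m − 5 log₁₀(d/10) = 29.0 − 16.874 = 12.126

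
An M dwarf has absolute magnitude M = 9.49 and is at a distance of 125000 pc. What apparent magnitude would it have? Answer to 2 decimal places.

m = M + 5 log₁₀ d − 5 = 9.49 + 5·5.0969 − 5 = 29.975

m ≈ 29.97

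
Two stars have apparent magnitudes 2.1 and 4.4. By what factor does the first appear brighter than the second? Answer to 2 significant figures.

Magnitude difference = -2.3
Flux ratio = 10^(−0.4 Δm) = 10^(−0.4 × -2.3) = 10^0.920 = 8.318

8.3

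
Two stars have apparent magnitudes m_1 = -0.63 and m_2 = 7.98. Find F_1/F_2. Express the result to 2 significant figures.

F_1/F_2 ≈ 2800

Δm = -0.63 − (7.98) = -8.61
Flux ratio = 10^(−0.4 Δm) = 10^(−0.4 × -8.61) = 10^3.444 = 2780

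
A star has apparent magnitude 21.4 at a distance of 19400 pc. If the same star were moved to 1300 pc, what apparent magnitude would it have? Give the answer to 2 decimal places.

Flux ∝ 1/d², so Δm = 5 log₁₀(d₂/d₁) = 5 log₁₀(1300/19400) = -5.869
m₂ = m₁ + Δm = 21.4 + (-5.869) = 15.531

m ≈ 15.53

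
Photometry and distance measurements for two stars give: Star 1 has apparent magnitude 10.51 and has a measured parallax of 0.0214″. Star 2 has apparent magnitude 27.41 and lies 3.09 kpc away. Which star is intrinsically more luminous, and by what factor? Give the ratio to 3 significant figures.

Star 1 is more luminous, by a factor of 1320.

Star 1: d = 1/p = 1/0.0214″ = 46.73 pc
Star 1: M = m − 5 log₁₀ d + 5 = 10.51 − 5·1.6696 + 5 = 7.162
Star 2: d = 3.09 kpc = 3090 pc
Star 2: M = m − 5 log₁₀ d + 5 = 27.41 − 5·3.4900 + 5 = 14.960
ΔM = M_1 − M_2 = 7.162 − (14.960) = -7.798; smaller M is more luminous → Star 1.
L ratio = 10^(0.4 |ΔM|) = 10^3.119 = 1316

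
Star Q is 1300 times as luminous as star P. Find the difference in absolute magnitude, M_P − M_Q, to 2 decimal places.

Pogson: ΔM = −2.5 log₁₀(ratio) = −2.5 log₁₀(1300) = −2.5 × 3.1139 = -7.785
Star Q is brighter so has the smaller magnitude: M_P − M_Q is positive.

M_P − M_Q ≈ 7.78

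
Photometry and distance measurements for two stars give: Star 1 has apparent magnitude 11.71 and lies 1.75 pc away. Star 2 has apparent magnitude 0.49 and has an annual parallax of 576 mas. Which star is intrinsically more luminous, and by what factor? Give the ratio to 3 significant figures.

Star 2 is more luminous, by a factor of 30300.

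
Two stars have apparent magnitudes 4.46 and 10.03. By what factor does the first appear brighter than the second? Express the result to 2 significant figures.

170

Magnitude difference = -5.57
Flux ratio = 10^(−0.4 Δm) = 10^(−0.4 × -5.57) = 10^2.228 = 169.0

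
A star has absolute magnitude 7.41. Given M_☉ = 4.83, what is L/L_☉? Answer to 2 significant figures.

L/L_☉ ≈ 0.093

M − M_☉ = 7.41 − 4.83 = 2.580
L/L_☉ = 10^(−0.4 (M − M_☉)) = 10^-1.032 = 0.09290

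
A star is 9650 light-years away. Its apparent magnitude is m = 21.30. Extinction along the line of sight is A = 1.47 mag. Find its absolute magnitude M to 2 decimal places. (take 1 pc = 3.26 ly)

M ≈ 7.47

d = 9650 ly / 3.26 = 2960 pc
5 log₁₀(d/10 pc) = 5 log₁₀(2960) − 5 = 12.357
M = m − 5 log₁₀(d/10) − A = 21.30 − 12.357 − 1.47 = 7.473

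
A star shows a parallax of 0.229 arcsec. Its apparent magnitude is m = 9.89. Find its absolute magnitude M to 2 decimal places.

M ≈ 11.69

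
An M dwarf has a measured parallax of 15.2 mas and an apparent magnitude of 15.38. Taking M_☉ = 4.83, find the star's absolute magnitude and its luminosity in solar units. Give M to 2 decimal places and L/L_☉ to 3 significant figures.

M ≈ 11.29; L/L_☉ ≈ 2.61×10^-3

d = 1/p = 1000/15.2 mas = 65.79 pc
M = m − 5 log₁₀ d + 5 = 15.38 − 5·1.8182 + 5 = 11.289
M − M_☉ = 11.289 − 4.83 = 6.459
L/L_☉ = 10^(−0.4 × 6.459) = 2.608×10^-3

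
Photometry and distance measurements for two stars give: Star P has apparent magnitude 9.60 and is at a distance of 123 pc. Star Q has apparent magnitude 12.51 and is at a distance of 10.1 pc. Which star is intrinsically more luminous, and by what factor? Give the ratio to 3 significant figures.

Star P is more luminous, by a factor of 2160.

Star P: M = m − 5 log₁₀ d + 5 = 9.60 − 5·2.0899 + 5 = 4.150
Star Q: M = m − 5 log₁₀ d + 5 = 12.51 − 5·1.0043 + 5 = 12.488
ΔM = M_P − M_Q = 4.150 − (12.488) = -8.338; smaller M is more luminous → Star P.
L ratio = 10^(0.4 |ΔM|) = 10^3.335 = 2164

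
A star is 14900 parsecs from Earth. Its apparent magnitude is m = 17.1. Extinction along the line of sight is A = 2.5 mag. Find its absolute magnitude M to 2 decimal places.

5 log₁₀(d/10 pc) = 5 log₁₀(14900) − 5 = 15.866
M = m − 5 log₁₀(d/10) − A = 17.1 − 15.866 − 2.5 = -1.266

M ≈ -1.27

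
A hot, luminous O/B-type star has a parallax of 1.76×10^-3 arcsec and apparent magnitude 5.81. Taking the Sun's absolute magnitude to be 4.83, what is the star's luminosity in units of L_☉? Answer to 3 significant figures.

L/L_☉ ≈ 1310

d = 1/p = 1/1.76×10^-3″ = 568.2 pc
M = m − 5 log₁₀ d + 5 = 5.81 − 5·2.7545 + 5 = -2.962
M − M_☉ = -2.962 − 4.83 = -7.792
L/L_☉ = 10^(−0.4 × -7.792) = 1309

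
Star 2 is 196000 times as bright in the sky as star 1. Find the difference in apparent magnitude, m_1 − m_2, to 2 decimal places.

Pogson: Δm = −2.5 log₁₀(ratio) = −2.5 log₁₀(196000) = −2.5 × 5.2923 = -13.231
Star 2 is brighter so has the smaller magnitude: m_1 − m_2 is positive.

m_1 − m_2 ≈ 13.23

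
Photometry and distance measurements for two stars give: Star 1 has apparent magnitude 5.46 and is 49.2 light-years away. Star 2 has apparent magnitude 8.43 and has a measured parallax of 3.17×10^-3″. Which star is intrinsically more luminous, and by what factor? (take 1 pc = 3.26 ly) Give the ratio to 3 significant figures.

Star 2 is more luminous, by a factor of 28.3.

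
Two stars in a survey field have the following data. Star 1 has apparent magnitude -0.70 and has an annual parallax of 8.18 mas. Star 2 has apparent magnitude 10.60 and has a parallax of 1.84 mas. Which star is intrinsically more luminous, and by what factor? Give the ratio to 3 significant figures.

Star 1: p = 8.18 mas = 8.18×10^-3″ → d = 1/p = 122.2 pc
Star 1: M = m − 5 log₁₀ d + 5 = -0.70 − 5·2.0872 + 5 = -6.136
Star 2: p = 1.84 mas = 1.84×10^-3″ → d = 1/p = 543.5 pc
Star 2: M = m − 5 log₁₀ d + 5 = 10.60 − 5·2.7352 + 5 = 1.924
ΔM = M_1 − M_2 = -6.136 − (1.924) = -8.060; smaller M is more luminous → Star 1.
L ratio = 10^(0.4 |ΔM|) = 10^3.224 = 1675

Star 1 is more luminous, by a factor of 1680.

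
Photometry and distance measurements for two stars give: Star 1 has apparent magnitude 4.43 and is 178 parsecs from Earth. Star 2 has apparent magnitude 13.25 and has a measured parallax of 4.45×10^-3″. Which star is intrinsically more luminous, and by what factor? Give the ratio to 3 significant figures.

Star 1 is more luminous, by a factor of 2120.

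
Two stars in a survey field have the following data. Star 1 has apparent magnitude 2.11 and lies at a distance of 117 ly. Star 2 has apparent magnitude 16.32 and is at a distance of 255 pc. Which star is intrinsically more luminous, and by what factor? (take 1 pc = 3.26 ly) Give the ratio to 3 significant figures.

Star 1: d = 117 ly / 3.26 = 35.89 pc
Star 1: M = m − 5 log₁₀ d + 5 = 2.11 − 5·1.5550 + 5 = -0.665
Star 2: M = m − 5 log₁₀ d + 5 = 16.32 − 5·2.4065 + 5 = 9.287
ΔM = M_1 − M_2 = -0.665 − (9.287) = -9.952; smaller M is more luminous → Star 1.
L ratio = 10^(0.4 |ΔM|) = 10^3.981 = 9569

Star 1 is more luminous, by a factor of 9570.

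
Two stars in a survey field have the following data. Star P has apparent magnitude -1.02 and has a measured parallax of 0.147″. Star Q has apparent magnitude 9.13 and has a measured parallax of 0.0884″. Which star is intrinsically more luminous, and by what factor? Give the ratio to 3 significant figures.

Star P is more luminous, by a factor of 4150.

Star P: d = 1/p = 1/0.147″ = 6.803 pc
Star P: M = m − 5 log₁₀ d + 5 = -1.02 − 5·0.8327 + 5 = -0.183
Star Q: d = 1/p = 1/0.0884″ = 11.31 pc
Star Q: M = m − 5 log₁₀ d + 5 = 9.13 − 5·1.0535 + 5 = 8.862
ΔM = M_P − M_Q = -0.183 − (8.862) = -9.046; smaller M is more luminous → Star P.
L ratio = 10^(0.4 |ΔM|) = 10^3.618 = 4152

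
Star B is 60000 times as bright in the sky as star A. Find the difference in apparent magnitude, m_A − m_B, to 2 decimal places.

m_A − m_B ≈ 11.95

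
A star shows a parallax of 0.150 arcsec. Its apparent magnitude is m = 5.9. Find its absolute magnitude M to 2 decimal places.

M ≈ 6.78

d = 1/p = 1/0.150″ = 6.667 pc
5 log₁₀(d/10 pc) = 5 log₁₀(6.667) − 5 = -0.880
M = m − 5 log₁₀(d/10) = 5.9 + 0.880 = 6.780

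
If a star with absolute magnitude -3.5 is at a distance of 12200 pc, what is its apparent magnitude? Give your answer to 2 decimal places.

m ≈ 11.93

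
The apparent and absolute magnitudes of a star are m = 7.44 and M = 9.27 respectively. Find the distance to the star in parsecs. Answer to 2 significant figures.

Distance modulus: m − M = 7.44 − (9.27) = -1.830
m − M = 5 log₁₀ d − 5
log₁₀ d = (m − M)/5 + 1 = 0.6340
d = 10^0.6340 = 4.305 pc

d ≈ 4.3 pc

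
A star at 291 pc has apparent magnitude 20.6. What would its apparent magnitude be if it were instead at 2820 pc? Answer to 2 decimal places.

m ≈ 25.53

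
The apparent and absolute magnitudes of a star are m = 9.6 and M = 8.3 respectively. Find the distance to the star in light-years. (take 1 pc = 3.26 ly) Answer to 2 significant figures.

d ≈ 59 ly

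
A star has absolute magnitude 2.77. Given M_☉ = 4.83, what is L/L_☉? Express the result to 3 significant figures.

L/L_☉ ≈ 6.67

M − M_☉ = 2.77 − 4.83 = -2.060
L/L_☉ = 10^(−0.4 (M − M_☉)) = 10^0.824 = 6.668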